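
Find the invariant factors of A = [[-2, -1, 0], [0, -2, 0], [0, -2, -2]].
The Jordan structure of A has elementary divisors (x + 2)^2, (x + 2). Arranging the block sizes at each eigenvalue in decreasing order and taking row products gives the invariant factors.

Invariant factors (smallest first, each dividing the next): x + 2, (x + 2)^2.

Check: the last factor (x + 2)^2 is the minimal polynomial, and the product (x + 2)^3 is the characteristic polynomial.

x + 2, (x + 2)^2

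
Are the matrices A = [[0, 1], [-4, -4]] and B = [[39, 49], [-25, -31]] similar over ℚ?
No.

trace(A) = -4 but trace(B) = 8. The trace is a similarity invariant, so A and B are not similar.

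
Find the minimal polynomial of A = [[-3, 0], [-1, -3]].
m_A(x) = (x + 3)^2

The characteristic polynomial factors as (x + 3)^2. The minimal polynomial is ∏(x - λ)^{k_λ} where k_λ is the size of the largest Jordan block at λ.

For λ = -3: rank(A + 3I) = 1, and the largest Jordan block has size 2 (the smallest k with rank((A + 3I)^k) = rank((A + 3I)^(k+1))).

So m_A(x) = (x + 3)^2.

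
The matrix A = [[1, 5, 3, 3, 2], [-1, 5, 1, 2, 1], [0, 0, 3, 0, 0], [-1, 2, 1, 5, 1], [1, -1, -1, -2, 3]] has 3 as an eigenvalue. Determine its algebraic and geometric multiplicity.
algebraic multiplicity 3, geometric multiplicity 2

The characteristic polynomial is (x - 4)^2(x - 3)^3, so the factor x - 3 appears with exponent 3: the algebraic multiplicity is 3.

rank(A - 3I) = 3, so the eigenspace has dimension 5 - 3 = 2: the geometric multiplicity is 2.

Since 2 < 3, A is not diagonalizable.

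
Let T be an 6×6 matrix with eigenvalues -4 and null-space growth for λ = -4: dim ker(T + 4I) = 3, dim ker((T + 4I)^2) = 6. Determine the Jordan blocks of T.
Jordan blocks: (-4, 2), (-4, 2), (-4, 2)

λ = -4: successive nullity increments [3, 3] count blocks of size ≥ k; block sizes are [2, 2, 2].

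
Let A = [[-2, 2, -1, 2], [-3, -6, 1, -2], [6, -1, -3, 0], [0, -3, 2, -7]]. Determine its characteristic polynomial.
xI - A = [[x + 2, -2, 1, -2], [3, x + 6, -1, 2], [-6, 1, x + 3, 0], [0, 3, -2, x + 7]].

Expanding det(xI - A) along the first row:
det(xI - A) = + (x + 2)·det([[x + 6, -1, 2], [1, x + 3, 0], [3, -2, x + 7]]) - (-2)·det([[3, -1, 2], [-6, x + 3, 0], [0, -2, x + 7]]) + (1)·det([[3, x + 6, 2], [-6, 1, 0], [0, 3, x + 7]]) - (-2)·det([[3, x + 6, -1], [-6, 1, x + 3], [0, 3, -2]]).

Evaluating gives χ_A(x) = x^4 + 18x^3 + 120x^2 + 350x + 375 = (x + 3)(x + 5)^3.

χ_A(x) = (x + 3)(x + 5)^3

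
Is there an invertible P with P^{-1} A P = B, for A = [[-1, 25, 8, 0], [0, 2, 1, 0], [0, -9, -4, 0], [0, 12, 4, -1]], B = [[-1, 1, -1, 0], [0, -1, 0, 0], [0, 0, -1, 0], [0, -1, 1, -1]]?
Both have characteristic polynomial (x + 1)^4, but the minimal polynomial of A is (x + 1)^3 while the minimal polynomial of B is (x + 1)^2. The minimal polynomial is a similarity invariant, so A and B are not similar.

No.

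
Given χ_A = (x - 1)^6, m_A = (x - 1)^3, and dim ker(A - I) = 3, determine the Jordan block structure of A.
Jordan blocks: (1, 3), (1, 2), (1, 1)

λ = 1: algebraic multiplicity 6 (exponent in χ_A), largest block size 3 (exponent in m_A), 3 blocks (geometric multiplicity). These force block sizes [3, 2, 1].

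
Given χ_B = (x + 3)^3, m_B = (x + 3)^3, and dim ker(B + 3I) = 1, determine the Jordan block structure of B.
λ = -3: algebraic multiplicity 3 (exponent in χ_B), largest block size 3 (exponent in m_B), 1 block (geometric multiplicity). This forces block sizes [3].

Jordan blocks: (-3, 3)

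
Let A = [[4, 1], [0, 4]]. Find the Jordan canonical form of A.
J = [[4, 1], [0, 4]]

The characteristic polynomial is det(xI - A) = (x - 4)^2, so the eigenvalues are 4 (algebraic multiplicity 2).

For λ = 4: rank(A - 4I) = 1, rank((A - 4I)^2) = 0. The eigenspace has dimension 2 - 1 = 1, so there is 1 Jordan block; the rank sequence gives block sizes [2].

Assembling the blocks gives the Jordan form J above.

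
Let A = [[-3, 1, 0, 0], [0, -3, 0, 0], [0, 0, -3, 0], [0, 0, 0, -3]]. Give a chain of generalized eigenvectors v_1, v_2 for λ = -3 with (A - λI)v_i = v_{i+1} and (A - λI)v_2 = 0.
We seek v_1 ∈ ker((A + 3I)^2) \ ker(A + 3I), then set v_{i+1} = (A + 3I) v_i.

One such chain is v_1 = [[3, 1, -3, 2]]^T, v_2 = [[1, 0, 0, 0]]^T. Check: (A + 3I) v_2 = [[0, 0, 0, 0]]^T = 0.

v_1 = [[3, 1, -3, 2]]^T, v_2 = [[1, 0, 0, 0]]^T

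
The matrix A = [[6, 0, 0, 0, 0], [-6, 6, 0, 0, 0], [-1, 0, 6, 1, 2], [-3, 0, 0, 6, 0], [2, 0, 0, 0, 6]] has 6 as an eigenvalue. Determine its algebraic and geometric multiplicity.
The characteristic polynomial is (x - 6)^5, so the factor x - 6 appears with exponent 5: the algebraic multiplicity is 5.

rank(A - 6I) = 2, so the eigenspace has dimension 5 - 2 = 3: the geometric multiplicity is 3.

Since 3 < 5, A is not diagonalizable.

algebraic multiplicity 5, geometric multiplicity 3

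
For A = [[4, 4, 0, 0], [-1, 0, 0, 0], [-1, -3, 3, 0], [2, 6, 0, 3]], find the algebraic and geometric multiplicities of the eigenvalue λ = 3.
The characteristic polynomial is (x - 3)^2(x - 2)^2, so the factor x - 3 appears with exponent 2: the algebraic multiplicity is 2.

rank(A - 3I) = 2, so the eigenspace has dimension 4 - 2 = 2: the geometric multiplicity is 2.

algebraic multiplicity 2, geometric multiplicity 2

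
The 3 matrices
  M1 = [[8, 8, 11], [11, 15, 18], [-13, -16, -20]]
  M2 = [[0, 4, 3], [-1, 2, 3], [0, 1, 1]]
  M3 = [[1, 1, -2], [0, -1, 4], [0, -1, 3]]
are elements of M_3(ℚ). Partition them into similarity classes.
2 classes: {M1, M2}, {M3}

Characteristic polynomials: χ_{M1} = (x - 1)^3, χ_{M2} = (x - 1)^3, χ_{M3} = (x - 1)^3.

{M1, M2}: invariant factors (x - 1)^3.

{M3}: invariant factors x - 1, (x - 1)^2.

Matrices are similar if and only if their invariant-factor lists agree; the partition into similarity classes is {M1, M2}, {M3}.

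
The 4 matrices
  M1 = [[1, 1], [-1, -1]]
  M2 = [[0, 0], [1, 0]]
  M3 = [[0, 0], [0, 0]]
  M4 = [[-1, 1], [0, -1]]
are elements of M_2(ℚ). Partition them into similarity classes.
Characteristic polynomials: χ_{M1} = x^2, χ_{M2} = x^2, χ_{M3} = x^2, χ_{M4} = (x + 1)^2.

{M1, M2}: invariant factors x^2.

{M3}: invariant factors x, x.

{M4}: invariant factors (x + 1)^2.

Matrices are similar if and only if their invariant-factor lists agree; the partition into similarity classes is {M1, M2}, {M3}, {M4}.

3 classes: {M1, M2}, {M3}, {M4}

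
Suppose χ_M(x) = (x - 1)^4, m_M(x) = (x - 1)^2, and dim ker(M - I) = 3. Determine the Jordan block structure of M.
Jordan blocks: (1, 2), (1, 1), (1, 1)

λ = 1: algebraic multiplicity 4 (exponent in χ_M), largest block size 2 (exponent in m_M), 3 blocks (geometric multiplicity). These force block sizes [2, 1, 1].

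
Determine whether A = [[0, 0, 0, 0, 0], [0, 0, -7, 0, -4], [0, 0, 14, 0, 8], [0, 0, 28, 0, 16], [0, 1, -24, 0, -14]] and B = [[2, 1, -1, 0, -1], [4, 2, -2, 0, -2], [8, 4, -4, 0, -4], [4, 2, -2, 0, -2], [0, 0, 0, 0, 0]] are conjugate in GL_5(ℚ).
No.

Both have characteristic polynomial x^5, but the minimal polynomial of A is x^3 while the minimal polynomial of B is x^2. The minimal polynomial is a similarity invariant, so A and B are not similar.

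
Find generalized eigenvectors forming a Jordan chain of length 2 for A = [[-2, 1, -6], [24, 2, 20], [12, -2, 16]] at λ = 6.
v_1 = [[-3, 11, 6]]^T, v_2 = [[-1, 4, 2]]^T

We seek v_1 ∈ ker((A - 6I)^2) \ ker(A - 6I), then set v_{i+1} = (A - 6I) v_i.

One such chain is v_1 = [[-3, 11, 6]]^T, v_2 = [[-1, 4, 2]]^T. Check: (A - 6I) v_2 = [[0, 0, 0]]^T = 0.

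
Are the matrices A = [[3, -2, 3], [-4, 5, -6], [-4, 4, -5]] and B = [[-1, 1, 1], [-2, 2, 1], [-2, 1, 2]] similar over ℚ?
Yes.

Two matrices over a field are similar if and only if they have the same invariant factors.

Both A and B have characteristic polynomial (x - 1)^3 and minimal polynomial (x - 1)^2. Computing further, both have invariant factors x - 1, (x - 1)^2. Hence A and B are similar.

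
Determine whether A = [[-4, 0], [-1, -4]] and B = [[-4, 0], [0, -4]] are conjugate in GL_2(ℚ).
No.

Both have characteristic polynomial (x + 4)^2, but the minimal polynomial of A is (x + 4)^2 while the minimal polynomial of B is x + 4. The minimal polynomial is a similarity invariant, so A and B are not similar.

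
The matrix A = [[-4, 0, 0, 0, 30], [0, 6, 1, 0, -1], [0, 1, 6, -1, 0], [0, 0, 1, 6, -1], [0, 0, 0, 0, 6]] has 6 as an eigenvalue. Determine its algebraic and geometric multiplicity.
The characteristic polynomial is (x - 6)^4(x + 4), so the factor x - 6 appears with exponent 4: the algebraic multiplicity is 4.

rank(A - 6I) = 3, so the eigenspace has dimension 5 - 3 = 2: the geometric multiplicity is 2.

Since 2 < 4, A is not diagonalizable.

algebraic multiplicity 4, geometric multiplicity 2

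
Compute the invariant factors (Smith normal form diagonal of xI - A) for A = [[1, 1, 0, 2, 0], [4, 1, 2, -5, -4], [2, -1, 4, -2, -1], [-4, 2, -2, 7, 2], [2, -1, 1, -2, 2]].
(x - 3)^2, (x - 3)^3

The Jordan structure of A has elementary divisors (x - 3)^3, (x - 3)^2. Arranging the block sizes at each eigenvalue in decreasing order and taking row products gives the invariant factors.

Invariant factors (smallest first, each dividing the next): (x - 3)^2, (x - 3)^3.

Check: the last factor (x - 3)^3 is the minimal polynomial, and the product (x - 3)^5 is the characteristic polynomial.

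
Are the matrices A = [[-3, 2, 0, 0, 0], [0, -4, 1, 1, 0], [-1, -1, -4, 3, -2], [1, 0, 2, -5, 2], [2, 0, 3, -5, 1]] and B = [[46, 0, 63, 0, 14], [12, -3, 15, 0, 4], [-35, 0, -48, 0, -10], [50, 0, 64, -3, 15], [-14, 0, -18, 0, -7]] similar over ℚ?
Two matrices over a field are similar if and only if they have the same invariant factors.

Both A and B have characteristic polynomial (x + 3)^5 and minimal polynomial (x + 3)^3. Computing further, both have invariant factors (x + 3)^2, (x + 3)^3. Hence A and B are similar.

Yes.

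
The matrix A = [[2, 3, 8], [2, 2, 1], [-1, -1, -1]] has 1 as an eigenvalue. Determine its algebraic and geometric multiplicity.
algebraic multiplicity 3, geometric multiplicity 1

The characteristic polynomial is (x - 1)^3, so the factor x - 1 appears with exponent 3: the algebraic multiplicity is 3.

rank(A - I) = 2, so the eigenspace has dimension 3 - 2 = 1: the geometric multiplicity is 1.

Since 1 < 3, A is not diagonalizable.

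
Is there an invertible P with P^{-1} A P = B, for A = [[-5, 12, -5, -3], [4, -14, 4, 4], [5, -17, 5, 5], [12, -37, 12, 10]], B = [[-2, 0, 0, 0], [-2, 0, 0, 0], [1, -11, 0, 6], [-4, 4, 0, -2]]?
Both have characteristic polynomial x^2(x + 2)^2, but the minimal polynomial of A is x^2(x + 2)^2 while the minimal polynomial of B is x^2(x + 2). The minimal polynomial is a similarity invariant, so A and B are not similar.

No.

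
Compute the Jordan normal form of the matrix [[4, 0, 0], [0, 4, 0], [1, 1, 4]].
J = [[4, 1, 0], [0, 4, 0], [0, 0, 4]]

The characteristic polynomial is det(xI - A) = (x - 4)^3, so the eigenvalues are 4 (algebraic multiplicity 3).

For λ = 4: rank(A - 4I) = 1, rank((A - 4I)^2) = 0. The eigenspace has dimension 3 - 1 = 2, so there are 2 Jordan blocks; the rank sequence gives block sizes [2, 1].

Assembling the blocks gives the Jordan form J above.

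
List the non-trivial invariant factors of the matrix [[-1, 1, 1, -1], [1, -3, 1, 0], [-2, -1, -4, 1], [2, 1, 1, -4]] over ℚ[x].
The Jordan structure of A has elementary divisors (x + 3)^3, (x + 3). Arranging the block sizes at each eigenvalue in decreasing order and taking row products gives the invariant factors.

Invariant factors (smallest first, each dividing the next): x + 3, (x + 3)^3.

Check: the last factor (x + 3)^3 is the minimal polynomial, and the product (x + 3)^4 is the characteristic polynomial.

x + 3, (x + 3)^3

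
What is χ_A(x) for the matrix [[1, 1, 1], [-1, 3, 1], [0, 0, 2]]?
xI - A = [[x - 1, -1, -1], [1, x - 3, -1], [0, 0, x - 2]].

Expanding det(xI - A) along the first row:
det(xI - A) = + (x - 1)·det([[x - 3, -1], [0, x - 2]]) - (-1)·det([[1, -1], [0, x - 2]]) + (-1)·det([[1, x - 3], [0, 0]]).

Evaluating gives χ_A(x) = x^3 - 6x^2 + 12x - 8 = (x - 2)^3.

χ_A(x) = (x - 2)^3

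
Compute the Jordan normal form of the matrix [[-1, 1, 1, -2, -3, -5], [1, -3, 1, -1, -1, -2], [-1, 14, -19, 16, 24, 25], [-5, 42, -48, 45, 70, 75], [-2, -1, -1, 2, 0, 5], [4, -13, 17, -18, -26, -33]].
J = [[-3, 1, 0, 0, 0, 0], [0, -3, 1, 0, 0, 0], [0, 0, -3, 0, 0, 0], [0, 0, 0, -3, 1, 0], [0, 0, 0, 0, -3, 0], [0, 0, 0, 0, 0, 4]]

The characteristic polynomial is det(xI - A) = (x - 4)(x + 3)^5, so the eigenvalues are -3 (algebraic multiplicity 5), 4 (algebraic multiplicity 1).

For λ = -3: rank(A + 3I) = 4, rank((A + 3I)^2) = 2, rank((A + 3I)^3) = 1. The eigenspace has dimension 6 - 4 = 2, so there are 2 Jordan blocks; the rank sequence gives block sizes [3, 2].

For λ = 4: algebraic multiplicity 1 gives one 1×1 block.

Assembling the blocks gives the Jordan form J above.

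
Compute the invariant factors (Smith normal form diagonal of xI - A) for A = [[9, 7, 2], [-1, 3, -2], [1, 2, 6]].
The Jordan structure of A has elementary divisors (x - 6)^3. Arranging the block sizes at each eigenvalue in decreasing order and taking row products gives the invariant factors.

Invariant factors (smallest first, each dividing the next): (x - 6)^3.

Check: the last factor (x - 6)^3 is the minimal polynomial, and the product (x - 6)^3 is the characteristic polynomial.

(x - 6)^3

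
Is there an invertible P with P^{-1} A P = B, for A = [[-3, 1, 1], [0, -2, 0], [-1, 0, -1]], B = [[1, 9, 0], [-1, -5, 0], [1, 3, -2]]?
Both have characteristic polynomial (x + 2)^3, but the minimal polynomial of A is (x + 2)^3 while the minimal polynomial of B is (x + 2)^2. The minimal polynomial is a similarity invariant, so A and B are not similar.

No.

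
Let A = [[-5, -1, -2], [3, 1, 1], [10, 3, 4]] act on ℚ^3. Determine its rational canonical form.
R = [[0, 0, -1], [1, 0, 1], [0, 1, 0]]

The invariant factors of A (the non-unit diagonal entries of the Smith normal form of xI - A over ℚ[x]) are x^3 - x + 1, each dividing the next. The characteristic polynomial is their product, x^3 - x + 1.

The rational canonical form is the block-diagonal matrix of companion matrices C(f_i):
R = [[0, 0, -1], [1, 0, 1], [0, 1, 0]].

Note the characteristic polynomial does not split into linear factors over ℚ, so A has no Jordan form over ℚ; the rational canonical form exists over any field.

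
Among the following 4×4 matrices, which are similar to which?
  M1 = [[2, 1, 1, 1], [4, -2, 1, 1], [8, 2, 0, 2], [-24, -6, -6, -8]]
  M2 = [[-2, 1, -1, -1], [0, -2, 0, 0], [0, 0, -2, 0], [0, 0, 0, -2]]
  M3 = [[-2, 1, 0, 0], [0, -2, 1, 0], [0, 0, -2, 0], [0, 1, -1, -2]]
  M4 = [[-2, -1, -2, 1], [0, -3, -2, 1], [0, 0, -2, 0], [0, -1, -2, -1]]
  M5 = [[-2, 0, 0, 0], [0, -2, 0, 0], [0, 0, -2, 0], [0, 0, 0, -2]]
Characteristic polynomials: χ_{M1} = (x + 2)^4, χ_{M2} = (x + 2)^4, χ_{M3} = (x + 2)^4, χ_{M4} = (x + 2)^4, χ_{M5} = (x + 2)^4.

{M1, M3}: invariant factors x + 2, (x + 2)^3.

{M2, M4}: invariant factors x + 2, x + 2, (x + 2)^2.

{M5}: invariant factors x + 2, x + 2, x + 2, x + 2.

Matrices are similar if and only if their invariant-factor lists agree; the partition into similarity classes is {M1, M3}, {M2, M4}, {M5}.

3 classes: {M1, M3}, {M2, M4}, {M5}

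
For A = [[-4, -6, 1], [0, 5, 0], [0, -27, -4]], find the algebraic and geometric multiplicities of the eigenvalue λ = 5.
The characteristic polynomial is (x - 5)(x + 4)^2, so the factor x - 5 appears with exponent 1: the algebraic multiplicity is 1.

rank(A - 5I) = 2, so the eigenspace has dimension 3 - 2 = 1: the geometric multiplicity is 1.

algebraic multiplicity 1, geometric multiplicity 1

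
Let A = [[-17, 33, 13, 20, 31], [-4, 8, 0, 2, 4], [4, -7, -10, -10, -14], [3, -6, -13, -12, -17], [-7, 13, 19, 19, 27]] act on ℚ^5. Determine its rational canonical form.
R = [[-2, 0, 0, 0, 0], [0, 0, 0, 0, -4], [0, 1, 0, 0, 4], [0, 0, 1, 0, 3], [0, 0, 0, 1, -2]]

The invariant factors of A (the non-unit diagonal entries of the Smith normal form of xI - A over ℚ[x]) are x + 2, (x - 1)^2(x + 2)^2, each dividing the next. The characteristic polynomial is their product, (x - 1)^2(x + 2)^3.

The rational canonical form is the block-diagonal matrix of companion matrices C(f_i):
R = [[-2, 0, 0, 0, 0], [0, 0, 0, 0, -4], [0, 1, 0, 0, 4], [0, 0, 1, 0, 3], [0, 0, 0, 1, -2]].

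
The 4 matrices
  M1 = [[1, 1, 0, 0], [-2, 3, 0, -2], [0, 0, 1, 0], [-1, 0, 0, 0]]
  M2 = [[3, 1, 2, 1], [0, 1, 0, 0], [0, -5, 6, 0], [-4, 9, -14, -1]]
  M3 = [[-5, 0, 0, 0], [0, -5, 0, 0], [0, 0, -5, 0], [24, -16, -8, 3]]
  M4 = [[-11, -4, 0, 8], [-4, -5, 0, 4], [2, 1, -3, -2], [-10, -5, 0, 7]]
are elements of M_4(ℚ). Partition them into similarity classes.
4 classes: {M1}, {M2}, {M3}, {M4}

Characteristic polynomials: χ_{M1} = (x - 2)(x - 1)^3, χ_{M2} = (x - 6)(x - 1)^3, χ_{M3} = (x - 3)(x + 5)^3, χ_{M4} = (x + 3)^4.

{M1}: invariant factors x - 1, (x - 2)(x - 1)^2.

{M2}: invariant factors (x - 6)(x - 1)^3.

{M3}: invariant factors x + 5, x + 5, (x - 3)(x + 5).

{M4}: invariant factors x + 3, x + 3, (x + 3)^2.

Matrices are similar if and only if their invariant-factor lists agree; the partition into similarity classes is {M1}, {M2}, {M3}, {M4}.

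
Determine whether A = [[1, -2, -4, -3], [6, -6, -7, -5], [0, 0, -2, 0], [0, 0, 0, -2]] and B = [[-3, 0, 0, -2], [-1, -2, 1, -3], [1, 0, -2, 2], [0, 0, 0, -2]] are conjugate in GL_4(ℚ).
Yes.

Two matrices over a field are similar if and only if they have the same invariant factors.

Both A and B have characteristic polynomial (x + 2)^3(x + 3) and minimal polynomial (x + 2)^2(x + 3). Computing further, both have invariant factors x + 2, (x + 2)^2(x + 3). Hence A and B are similar.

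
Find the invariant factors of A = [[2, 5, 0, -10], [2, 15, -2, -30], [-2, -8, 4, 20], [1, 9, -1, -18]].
The Jordan structure of A has elementary divisors (x + 3), (x - 2)^2, (x - 2). Arranging the block sizes at each eigenvalue in decreasing order and taking row products gives the invariant factors.

Invariant factors (smallest first, each dividing the next): x - 2, (x - 2)^2(x + 3).

Check: the last factor (x - 2)^2(x + 3) is the minimal polynomial, and the product (x - 2)^3(x + 3) is the characteristic polynomial.

x - 2, (x - 2)^2(x + 3)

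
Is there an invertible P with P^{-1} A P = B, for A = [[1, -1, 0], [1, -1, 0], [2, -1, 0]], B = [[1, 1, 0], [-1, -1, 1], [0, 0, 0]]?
Yes.

Two matrices over a field are similar if and only if they have the same invariant factors.

Both A and B have characteristic polynomial x^3 and minimal polynomial x^3. Computing further, both have invariant factors x^3. Hence A and B are similar.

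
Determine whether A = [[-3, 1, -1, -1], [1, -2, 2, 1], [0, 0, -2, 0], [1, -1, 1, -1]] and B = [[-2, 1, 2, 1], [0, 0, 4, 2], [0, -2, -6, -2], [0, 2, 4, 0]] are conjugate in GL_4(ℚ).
Both have characteristic polynomial (x + 2)^4, but the minimal polynomial of A is (x + 2)^3 while the minimal polynomial of B is (x + 2)^2. The minimal polynomial is a similarity invariant, so A and B are not similar.

No.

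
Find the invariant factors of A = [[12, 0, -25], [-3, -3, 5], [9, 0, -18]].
x + 3, (x + 3)^2

The Jordan structure of A has elementary divisors (x + 3)^2, (x + 3). Arranging the block sizes at each eigenvalue in decreasing order and taking row products gives the invariant factors.

Invariant factors (smallest first, each dividing the next): x + 3, (x + 3)^2.

Check: the last factor (x + 3)^2 is the minimal polynomial, and the product (x + 3)^3 is the characteristic polynomial.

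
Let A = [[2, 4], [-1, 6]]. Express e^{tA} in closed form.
A has Jordan form J = [[4, 1], [0, 4]] with A = PJP^{-1}, so e^{tA} = P e^{tJ} P^{-1}.

For a Jordan block J_k(λ), e^{tJ_k(λ)} = e^{λt} · (I + tN + t^2 N^2/2! + ... + t^{k-1} N^{k-1}/(k-1)!) where N is the nilpotent superdiagonal part.

Assembling the blocks and conjugating back gives the entries of e^{tA} as shown above.

e^{tA} = [[(1 - 2*t)*e^{4*t}, 4*t*e^{4*t}], [-t*e^{4*t}, (2*t + 1)*e^{4*t}]]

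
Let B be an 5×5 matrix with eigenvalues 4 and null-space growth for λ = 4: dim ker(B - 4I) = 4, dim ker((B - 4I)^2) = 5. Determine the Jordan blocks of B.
Jordan blocks: (4, 2), (4, 1), (4, 1), (4, 1)

λ = 4: successive nullity increments [4, 1] count blocks of size ≥ k; block sizes are [2, 1, 1, 1].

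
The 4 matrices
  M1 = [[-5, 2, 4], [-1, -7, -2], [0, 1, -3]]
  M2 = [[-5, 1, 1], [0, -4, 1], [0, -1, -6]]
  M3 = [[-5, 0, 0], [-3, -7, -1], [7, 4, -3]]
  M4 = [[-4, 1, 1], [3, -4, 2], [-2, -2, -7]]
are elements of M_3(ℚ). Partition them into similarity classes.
2 classes: {M1, M3, M4}, {M2}

Characteristic polynomials: χ_{M1} = (x + 5)^3, χ_{M2} = (x + 5)^3, χ_{M3} = (x + 5)^3, χ_{M4} = (x + 5)^3.

{M1, M3, M4}: invariant factors (x + 5)^3.

{M2}: invariant factors x + 5, (x + 5)^2.

Matrices are similar if and only if their invariant-factor lists agree; the partition into similarity classes is {M1, M3, M4}, {M2}.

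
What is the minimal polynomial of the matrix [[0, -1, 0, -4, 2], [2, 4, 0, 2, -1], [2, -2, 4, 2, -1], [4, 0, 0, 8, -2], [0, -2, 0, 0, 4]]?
m_A(x) = (x - 4)^3

The characteristic polynomial factors as (x - 4)^5. The minimal polynomial is ∏(x - λ)^{k_λ} where k_λ is the size of the largest Jordan block at λ.

For λ = 4: rank(A - 4I) = 2, and the largest Jordan block has size 3 (the smallest k with rank((A - 4I)^k) = rank((A - 4I)^(k+1))).

So m_A(x) = (x - 4)^3.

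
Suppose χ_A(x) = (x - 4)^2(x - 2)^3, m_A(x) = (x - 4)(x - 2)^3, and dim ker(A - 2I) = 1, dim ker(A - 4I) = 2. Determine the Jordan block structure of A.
λ = 2: algebraic multiplicity 3 (exponent in χ_A), largest block size 3 (exponent in m_A), 1 block (geometric multiplicity). This forces block sizes [3].
λ = 4: algebraic multiplicity 2 (exponent in χ_A), largest block size 1 (exponent in m_A), 2 blocks (geometric multiplicity). These force block sizes [1, 1].

Jordan blocks: (2, 3), (4, 1), (4, 1)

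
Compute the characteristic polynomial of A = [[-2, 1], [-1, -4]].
xI - A = [[x + 2, -1], [1, x + 4]].

Expanding det(xI - A) along the first row:
det(xI - A) = + (x + 2)·det([[x + 4]]) - (-1)·det([[1]]).

Evaluating gives χ_A(x) = x^2 + 6x + 9 = (x + 3)^2.

χ_A(x) = (x + 3)^2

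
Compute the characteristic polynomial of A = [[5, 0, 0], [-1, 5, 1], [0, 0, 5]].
χ_A(x) = (x - 5)^3

xI - A = [[x - 5, 0, 0], [1, x - 5, -1], [0, 0, x - 5]].

Expanding det(xI - A) along the first row:
det(xI - A) = + (x - 5)·det([[x - 5, -1], [0, x - 5]]) - (0)·det([[1, -1], [0, x - 5]]) + (0)·det([[1, x - 5], [0, 0]]).

Evaluating gives χ_A(x) = x^3 - 15x^2 + 75x - 125 = (x - 5)^3.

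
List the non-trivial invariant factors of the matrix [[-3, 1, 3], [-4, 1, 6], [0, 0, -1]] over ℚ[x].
x + 1, (x + 1)^2

The Jordan structure of A has elementary divisors (x + 1)^2, (x + 1). Arranging the block sizes at each eigenvalue in decreasing order and taking row products gives the invariant factors.

Invariant factors (smallest first, each dividing the next): x + 1, (x + 1)^2.

Check: the last factor (x + 1)^2 is the minimal polynomial, and the product (x + 1)^3 is the characteristic polynomial.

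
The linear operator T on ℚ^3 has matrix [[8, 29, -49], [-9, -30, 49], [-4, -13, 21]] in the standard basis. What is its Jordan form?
J = [[-1, 0, 0], [0, 0, 1], [0, 0, 0]]

The characteristic polynomial is det(xI - A) = x^2(x + 1), so the eigenvalues are -1 (algebraic multiplicity 1), 0 (algebraic multiplicity 2).

For λ = -1: algebraic multiplicity 1 gives one 1×1 block.

For λ = 0: rank(A) = 2, rank(A^2) = 1. The eigenspace has dimension 3 - 2 = 1, so there is 1 Jordan block; the rank sequence gives block sizes [2].

Assembling the blocks gives the Jordan form J above.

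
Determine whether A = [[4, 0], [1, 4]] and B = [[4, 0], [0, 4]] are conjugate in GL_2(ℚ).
Both have characteristic polynomial (x - 4)^2, but the minimal polynomial of A is (x - 4)^2 while the minimal polynomial of B is x - 4. The minimal polynomial is a similarity invariant, so A and B are not similar.

No.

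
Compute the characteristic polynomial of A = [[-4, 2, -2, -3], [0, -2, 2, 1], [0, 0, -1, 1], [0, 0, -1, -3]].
χ_A(x) = (x + 2)^3(x + 4)

xI - A = [[x + 4, -2, 2, 3], [0, x + 2, -2, -1], [0, 0, x + 1, -1], [0, 0, 1, x + 3]].

Expanding det(xI - A) along the first row:
det(xI - A) = + (x + 4)·det([[x + 2, -2, -1], [0, x + 1, -1], [0, 1, x + 3]]) - (-2)·det([[0, -2, -1], [0, x + 1, -1], [0, 1, x + 3]]) + (2)·det([[0, x + 2, -1], [0, 0, -1], [0, 0, x + 3]]) - (3)·det([[0, x + 2, -2], [0, 0, x + 1], [0, 0, 1]]).

Evaluating gives χ_A(x) = x^4 + 10x^3 + 36x^2 + 56x + 32 = (x + 2)^3(x + 4).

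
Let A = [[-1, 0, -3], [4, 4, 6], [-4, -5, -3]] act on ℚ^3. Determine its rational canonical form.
The invariant factors of A (the non-unit diagonal entries of the Smith normal form of xI - A over ℚ[x]) are (x + 1)(x^2 - x + 6), each dividing the next. The characteristic polynomial is their product, (x + 1)(x^2 - x + 6).

The rational canonical form is the block-diagonal matrix of companion matrices C(f_i):
R = [[0, 0, -6], [1, 0, -5], [0, 1, 0]].

Note the characteristic polynomial does not split into linear factors over ℚ, so A has no Jordan form over ℚ; the rational canonical form exists over any field.

R = [[0, 0, -6], [1, 0, -5], [0, 1, 0]]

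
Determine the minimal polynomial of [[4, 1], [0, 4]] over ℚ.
m_A(x) = (x - 4)^2

The characteristic polynomial factors as (x - 4)^2. The minimal polynomial is ∏(x - λ)^{k_λ} where k_λ is the size of the largest Jordan block at λ.

For λ = 4: rank(A - 4I) = 1, and the largest Jordan block has size 2 (the smallest k with rank((A - 4I)^k) = rank((A - 4I)^(k+1))).

So m_A(x) = (x - 4)^2.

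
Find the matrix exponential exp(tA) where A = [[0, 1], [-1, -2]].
e^{tA} = [[(t + 1)*e^{-t}, t*e^{-t}], [-t*e^{-t}, (1 - t)*e^{-t}]]

A has Jordan form J = [[-1, 1], [0, -1]] with A = PJP^{-1}, so e^{tA} = P e^{tJ} P^{-1}.

For a Jordan block J_k(λ), e^{tJ_k(λ)} = e^{λt} · (I + tN + t^2 N^2/2! + ... + t^{k-1} N^{k-1}/(k-1)!) where N is the nilpotent superdiagonal part.

Assembling the blocks and conjugating back gives the entries of e^{tA} as shown above.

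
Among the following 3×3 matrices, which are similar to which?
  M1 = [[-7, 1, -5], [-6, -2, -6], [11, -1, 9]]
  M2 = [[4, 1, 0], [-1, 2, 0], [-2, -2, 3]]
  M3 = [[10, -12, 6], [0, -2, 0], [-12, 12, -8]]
3 classes: {M1}, {M2}, {M3}

Characteristic polynomials: χ_{M1} = (x - 4)(x + 2)^2, χ_{M2} = (x - 3)^3, χ_{M3} = (x - 4)(x + 2)^2.

{M1}: invariant factors (x - 4)(x + 2)^2.

{M2}: invariant factors x - 3, (x - 3)^2.

{M3}: invariant factors x + 2, (x - 4)(x + 2).

Matrices are similar if and only if their invariant-factor lists agree; the partition into similarity classes is {M1}, {M2}, {M3}.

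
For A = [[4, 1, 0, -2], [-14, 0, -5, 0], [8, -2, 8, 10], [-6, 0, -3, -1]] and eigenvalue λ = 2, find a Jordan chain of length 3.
v_1 = [[-1, 4, 1, 1]]^T, v_2 = [[0, 1, 0, 0]]^T, v_3 = [[1, -2, -2, 0]]^T

We seek v_1 ∈ ker((A - 2I)^3) \ ker((A - 2I)^2), then set v_{i+1} = (A - 2I) v_i.

One such chain is v_1 = [[-1, 4, 1, 1]]^T, v_2 = [[0, 1, 0, 0]]^T, v_3 = [[1, -2, -2, 0]]^T. Check: (A - 2I) v_3 = [[0, 0, 0, 0]]^T = 0.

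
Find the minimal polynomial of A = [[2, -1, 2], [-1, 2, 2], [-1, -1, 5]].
m_A(x) = (x - 3)^2

The characteristic polynomial factors as (x - 3)^3. The minimal polynomial is ∏(x - λ)^{k_λ} where k_λ is the size of the largest Jordan block at λ.

For λ = 3: rank(A - 3I) = 1, and the largest Jordan block has size 2 (the smallest k with rank((A - 3I)^k) = rank((A - 3I)^(k+1))).

So m_A(x) = (x - 3)^2.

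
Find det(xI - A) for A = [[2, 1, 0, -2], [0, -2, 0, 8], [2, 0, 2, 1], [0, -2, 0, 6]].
xI - A = [[x - 2, -1, 0, 2], [0, x + 2, 0, -8], [-2, 0, x - 2, -1], [0, 2, 0, x - 6]].

Expanding det(xI - A) along the first row:
det(xI - A) = + (x - 2)·det([[x + 2, 0, -8], [0, x - 2, -1], [2, 0, x - 6]]) - (-1)·det([[0, 0, -8], [-2, x - 2, -1], [0, 0, x - 6]]) + (0)·det([[0, x + 2, -8], [-2, 0, -1], [0, 2, x - 6]]) - (2)·det([[0, x + 2, 0], [-2, 0, x - 2], [0, 2, 0]]).

Evaluating gives χ_A(x) = x^4 - 8x^3 + 24x^2 - 32x + 16 = (x - 2)^4.

χ_A(x) = (x - 2)^4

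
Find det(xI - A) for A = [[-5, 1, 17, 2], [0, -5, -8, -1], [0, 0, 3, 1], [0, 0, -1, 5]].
χ_A(x) = (x - 4)^2(x + 5)^2

xI - A = [[x + 5, -1, -17, -2], [0, x + 5, 8, 1], [0, 0, x - 3, -1], [0, 0, 1, x - 5]].

Expanding det(xI - A) along the first row:
det(xI - A) = + (x + 5)·det([[x + 5, 8, 1], [0, x - 3, -1], [0, 1, x - 5]]) - (-1)·det([[0, 8, 1], [0, x - 3, -1], [0, 1, x - 5]]) + (-17)·det([[0, x + 5, 1], [0, 0, -1], [0, 0, x - 5]]) - (-2)·det([[0, x + 5, 8], [0, 0, x - 3], [0, 0, 1]]).

Evaluating gives χ_A(x) = x^4 + 2x^3 - 39x^2 - 40x + 400 = (x - 4)^2(x + 5)^2.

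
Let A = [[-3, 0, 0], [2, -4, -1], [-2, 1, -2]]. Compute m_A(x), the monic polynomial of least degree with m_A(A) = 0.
The characteristic polynomial factors as (x + 3)^3. The minimal polynomial is ∏(x - λ)^{k_λ} where k_λ is the size of the largest Jordan block at λ.

For λ = -3: rank(A + 3I) = 1, and the largest Jordan block has size 2 (the smallest k with rank((A + 3I)^k) = rank((A + 3I)^(k+1))).

So m_A(x) = (x + 3)^2.

m_A(x) = (x + 3)^2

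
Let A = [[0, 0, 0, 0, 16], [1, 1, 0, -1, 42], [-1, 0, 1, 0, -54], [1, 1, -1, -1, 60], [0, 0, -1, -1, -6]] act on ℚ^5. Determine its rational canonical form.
R = [[0, 0, 0, 0, 16], [1, 0, 0, 0, 36], [0, 1, 0, 0, 24], [0, 0, 1, 0, 0], [0, 0, 0, 1, -5]]

The invariant factors of A (the non-unit diagonal entries of the Smith normal form of xI - A over ℚ[x]) are (x + 1)(x + 4)(x^3 - 4x - 4), each dividing the next. The characteristic polynomial is their product, (x + 1)(x + 4)(x^3 - 4x - 4).

The rational canonical form is the block-diagonal matrix of companion matrices C(f_i):
R = [[0, 0, 0, 0, 16], [1, 0, 0, 0, 36], [0, 1, 0, 0, 24], [0, 0, 1, 0, 0], [0, 0, 0, 1, -5]].

Note the characteristic polynomial does not split into linear factors over ℚ, so A has no Jordan form over ℚ; the rational canonical form exists over any field.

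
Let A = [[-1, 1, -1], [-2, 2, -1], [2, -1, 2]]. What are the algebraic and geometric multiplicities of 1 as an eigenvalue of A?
The characteristic polynomial is (x - 1)^3, so the factor x - 1 appears with exponent 3: the algebraic multiplicity is 3.

rank(A - I) = 1, so the eigenspace has dimension 3 - 1 = 2: the geometric multiplicity is 2.

Since 2 < 3, A is not diagonalizable.

algebraic multiplicity 3, geometric multiplicity 2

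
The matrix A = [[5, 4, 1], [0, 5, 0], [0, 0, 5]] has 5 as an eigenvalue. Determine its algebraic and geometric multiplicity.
The characteristic polynomial is (x - 5)^3, so the factor x - 5 appears with exponent 3: the algebraic multiplicity is 3.

rank(A - 5I) = 1, so the eigenspace has dimension 3 - 1 = 2: the geometric multiplicity is 2.

Since 2 < 3, A is not diagonalizable.

algebraic multiplicity 3, geometric multiplicity 2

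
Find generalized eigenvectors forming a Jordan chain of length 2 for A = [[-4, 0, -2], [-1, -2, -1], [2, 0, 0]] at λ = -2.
v_1 = [[0, 1, -1]]^T, v_2 = [[2, 1, -2]]^T

We seek v_1 ∈ ker((A + 2I)^2) \ ker(A + 2I), then set v_{i+1} = (A + 2I) v_i.

One such chain is v_1 = [[0, 1, -1]]^T, v_2 = [[2, 1, -2]]^T. Check: (A + 2I) v_2 = [[0, 0, 0]]^T = 0.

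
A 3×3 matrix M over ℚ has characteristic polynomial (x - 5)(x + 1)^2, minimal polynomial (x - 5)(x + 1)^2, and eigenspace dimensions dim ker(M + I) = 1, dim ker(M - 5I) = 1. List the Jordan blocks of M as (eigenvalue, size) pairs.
λ = -1: algebraic multiplicity 2 (exponent in χ_M), largest block size 2 (exponent in m_M), 1 block (geometric multiplicity). This forces block sizes [2].
λ = 5: algebraic multiplicity 1 (exponent in χ_M), largest block size 1 (exponent in m_M), 1 block (geometric multiplicity). This forces block sizes [1].

Jordan blocks: (-1, 2), (5, 1)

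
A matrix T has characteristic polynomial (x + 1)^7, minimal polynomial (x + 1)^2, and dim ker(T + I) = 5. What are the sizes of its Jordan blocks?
Jordan blocks: (-1, 2), (-1, 2), (-1, 1), (-1, 1), (-1, 1)

λ = -1: algebraic multiplicity 7 (exponent in χ_T), largest block size 2 (exponent in m_T), 5 blocks (geometric multiplicity). These force block sizes [2, 2, 1, 1, 1].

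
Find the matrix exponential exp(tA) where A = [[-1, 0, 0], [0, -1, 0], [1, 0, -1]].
e^{tA} = [[e^{-t}, 0, 0], [0, e^{-t}, 0], [t*e^{-t}, 0, e^{-t}]]

A has Jordan form J = [[-1, 1, 0], [0, -1, 0], [0, 0, -1]] with A = PJP^{-1}, so e^{tA} = P e^{tJ} P^{-1}.

For a Jordan block J_k(λ), e^{tJ_k(λ)} = e^{λt} · (I + tN + t^2 N^2/2! + ... + t^{k-1} N^{k-1}/(k-1)!) where N is the nilpotent superdiagonal part.

Assembling the blocks and conjugating back gives the entries of e^{tA} as shown above.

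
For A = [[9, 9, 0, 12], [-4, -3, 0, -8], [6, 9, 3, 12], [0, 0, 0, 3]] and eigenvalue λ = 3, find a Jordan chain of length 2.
We seek v_1 ∈ ker((A - 3I)^2) \ ker(A - 3I), then set v_{i+1} = (A - 3I) v_i.

One such chain is v_1 = [[-2, 1, -4, 0]]^T, v_2 = [[-3, 2, -3, 0]]^T. Check: (A - 3I) v_2 = [[0, 0, 0, 0]]^T = 0.

v_1 = [[-2, 1, -4, 0]]^T, v_2 = [[-3, 2, -3, 0]]^T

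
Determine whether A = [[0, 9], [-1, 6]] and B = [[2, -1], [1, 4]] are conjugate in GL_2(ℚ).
Yes.

Two matrices over a field are similar if and only if they have the same invariant factors.

Both A and B have characteristic polynomial (x - 3)^2 and minimal polynomial (x - 3)^2. Computing further, both have invariant factors (x - 3)^2. Hence A and B are similar.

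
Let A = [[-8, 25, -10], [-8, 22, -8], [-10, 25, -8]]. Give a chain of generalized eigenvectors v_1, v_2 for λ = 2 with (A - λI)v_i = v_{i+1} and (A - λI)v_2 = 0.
We seek v_1 ∈ ker((A - 2I)^2) \ ker(A - 2I), then set v_{i+1} = (A - 2I) v_i.

One such chain is v_1 = [[1, 1, 1]]^T, v_2 = [[5, 4, 5]]^T. Check: (A - 2I) v_2 = [[0, 0, 0]]^T = 0.

v_1 = [[1, 1, 1]]^T, v_2 = [[5, 4, 5]]^T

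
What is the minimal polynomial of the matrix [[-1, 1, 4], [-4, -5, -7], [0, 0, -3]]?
m_A(x) = (x + 3)^3

The characteristic polynomial factors as (x + 3)^3. The minimal polynomial is ∏(x - λ)^{k_λ} where k_λ is the size of the largest Jordan block at λ.

For λ = -3: rank(A + 3I) = 2, and the largest Jordan block has size 3 (the smallest k with rank((A + 3I)^k) = rank((A + 3I)^(k+1))).

So m_A(x) = (x + 3)^3.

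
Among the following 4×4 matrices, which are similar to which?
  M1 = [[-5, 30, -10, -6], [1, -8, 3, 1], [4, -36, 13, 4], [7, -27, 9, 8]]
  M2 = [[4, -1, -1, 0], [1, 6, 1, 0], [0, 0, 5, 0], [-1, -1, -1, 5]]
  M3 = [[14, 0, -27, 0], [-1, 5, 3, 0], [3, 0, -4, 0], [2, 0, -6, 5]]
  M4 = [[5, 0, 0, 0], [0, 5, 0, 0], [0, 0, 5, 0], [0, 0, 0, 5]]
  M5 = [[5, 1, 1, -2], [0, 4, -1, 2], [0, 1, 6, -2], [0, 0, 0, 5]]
Characteristic polynomials: χ_{M1} = (x - 3)^2(x - 1)^2, χ_{M2} = (x - 5)^4, χ_{M3} = (x - 5)^4, χ_{M4} = (x - 5)^4, χ_{M5} = (x - 5)^4.

{M1}: invariant factors x - 1, (x - 3)^2(x - 1).

{M2, M3, M5}: invariant factors x - 5, x - 5, (x - 5)^2.

{M4}: invariant factors x - 5, x - 5, x - 5, x - 5.

Matrices are similar if and only if their invariant-factor lists agree; the partition into similarity classes is {M1}, {M2, M3, M5}, {M4}.

3 classes: {M1}, {M2, M3, M5}, {M4}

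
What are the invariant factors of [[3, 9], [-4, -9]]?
(x + 3)^2

The Jordan structure of A has elementary divisors (x + 3)^2. Arranging the block sizes at each eigenvalue in decreasing order and taking row products gives the invariant factors.

Invariant factors (smallest first, each dividing the next): (x + 3)^2.

Check: the last factor (x + 3)^2 is the minimal polynomial, and the product (x + 3)^2 is the characteristic polynomial.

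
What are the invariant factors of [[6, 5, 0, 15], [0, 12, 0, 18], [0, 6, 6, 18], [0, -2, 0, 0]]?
x - 6, x - 6, (x - 6)^2

The Jordan structure of A has elementary divisors (x - 6)^2, (x - 6), (x - 6). Arranging the block sizes at each eigenvalue in decreasing order and taking row products gives the invariant factors.

Invariant factors (smallest first, each dividing the next): x - 6, x - 6, (x - 6)^2.

Check: the last factor (x - 6)^2 is the minimal polynomial, and the product (x - 6)^4 is the characteristic polynomial.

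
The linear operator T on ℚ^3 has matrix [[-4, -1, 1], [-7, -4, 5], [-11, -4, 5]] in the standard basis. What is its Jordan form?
The characteristic polynomial is det(xI - A) = (x - 1)(x + 2)^2, so the eigenvalues are -2 (algebraic multiplicity 2), 1 (algebraic multiplicity 1).

For λ = -2: rank(A + 2I) = 2, rank((A + 2I)^2) = 1. The eigenspace has dimension 3 - 2 = 1, so there is 1 Jordan block; the rank sequence gives block sizes [2].

For λ = 1: algebraic multiplicity 1 gives one 1×1 block.

Assembling the blocks gives the Jordan form J above.

J = [[-2, 1, 0], [0, -2, 0], [0, 0, 1]]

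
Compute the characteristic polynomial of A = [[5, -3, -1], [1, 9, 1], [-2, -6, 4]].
xI - A = [[x - 5, 3, 1], [-1, x - 9, -1], [2, 6, x - 4]].

Expanding det(xI - A) along the first row:
det(xI - A) = + (x - 5)·det([[x - 9, -1], [6, x - 4]]) - (3)·det([[-1, -1], [2, x - 4]]) + (1)·det([[-1, x - 9], [2, 6]]).

Evaluating gives χ_A(x) = x^3 - 18x^2 + 108x - 216 = (x - 6)^3.

χ_A(x) = (x - 6)^3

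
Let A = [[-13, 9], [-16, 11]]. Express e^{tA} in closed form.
e^{tA} = [[(1 - 12*t)*e^{-t}, 9*t*e^{-t}], [-16*t*e^{-t}, (12*t + 1)*e^{-t}]]

A has Jordan form J = [[-1, 1], [0, -1]] with A = PJP^{-1}, so e^{tA} = P e^{tJ} P^{-1}.

For a Jordan block J_k(λ), e^{tJ_k(λ)} = e^{λt} · (I + tN + t^2 N^2/2! + ... + t^{k-1} N^{k-1}/(k-1)!) where N is the nilpotent superdiagonal part.

Assembling the blocks and conjugating back gives the entries of e^{tA} as shown above.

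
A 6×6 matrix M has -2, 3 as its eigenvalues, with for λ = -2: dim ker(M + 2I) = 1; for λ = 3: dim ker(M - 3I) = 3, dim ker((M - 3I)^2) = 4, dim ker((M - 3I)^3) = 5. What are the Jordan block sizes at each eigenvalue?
Jordan blocks: (-2, 1), (3, 3), (3, 1), (3, 1)

λ = -2: successive nullity increments [1] count blocks of size ≥ k; block sizes are [1].
λ = 3: successive nullity increments [3, 1, 1] count blocks of size ≥ k; block sizes are [3, 1, 1].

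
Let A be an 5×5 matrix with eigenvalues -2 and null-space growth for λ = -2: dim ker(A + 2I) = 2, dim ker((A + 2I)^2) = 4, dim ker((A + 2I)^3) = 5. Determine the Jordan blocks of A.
Jordan blocks: (-2, 3), (-2, 2)

λ = -2: successive nullity increments [2, 2, 1] count blocks of size ≥ k; block sizes are [3, 2].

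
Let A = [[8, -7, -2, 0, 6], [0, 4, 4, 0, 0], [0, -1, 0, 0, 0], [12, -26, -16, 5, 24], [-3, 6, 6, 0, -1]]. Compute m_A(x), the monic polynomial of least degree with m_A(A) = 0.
m_A(x) = (x - 5)(x - 2)^2

The characteristic polynomial factors as (x - 5)^2(x - 2)^3. The minimal polynomial is ∏(x - λ)^{k_λ} where k_λ is the size of the largest Jordan block at λ.

For λ = 2: rank(A - 2I) = 3, and the largest Jordan block has size 2 (the smallest k with rank((A - 2I)^k) = rank((A - 2I)^(k+1))).
For λ = 5: rank(A - 5I) = 3, and the largest Jordan block has size 1 (the smallest k with rank((A - 5I)^k) = rank((A - 5I)^(k+1))).

So m_A(x) = (x - 5)(x - 2)^2.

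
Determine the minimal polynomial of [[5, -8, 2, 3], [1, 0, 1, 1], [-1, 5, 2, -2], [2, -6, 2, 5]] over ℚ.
m_A(x) = (x - 3)^2

The characteristic polynomial factors as (x - 3)^4. The minimal polynomial is ∏(x - λ)^{k_λ} where k_λ is the size of the largest Jordan block at λ.

For λ = 3: rank(A - 3I) = 2, and the largest Jordan block has size 2 (the smallest k with rank((A - 3I)^k) = rank((A - 3I)^(k+1))).

So m_A(x) = (x - 3)^2.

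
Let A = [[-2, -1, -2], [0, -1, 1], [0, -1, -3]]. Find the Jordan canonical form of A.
J = [[-2, 1, 0], [0, -2, 1], [0, 0, -2]]

The characteristic polynomial is det(xI - A) = (x + 2)^3, so the eigenvalues are -2 (algebraic multiplicity 3).

For λ = -2: rank(A + 2I) = 2, rank((A + 2I)^2) = 1, rank((A + 2I)^3) = 0. The eigenspace has dimension 3 - 2 = 1, so there is 1 Jordan block; the rank sequence gives block sizes [3].

Assembling the blocks gives the Jordan form J above.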